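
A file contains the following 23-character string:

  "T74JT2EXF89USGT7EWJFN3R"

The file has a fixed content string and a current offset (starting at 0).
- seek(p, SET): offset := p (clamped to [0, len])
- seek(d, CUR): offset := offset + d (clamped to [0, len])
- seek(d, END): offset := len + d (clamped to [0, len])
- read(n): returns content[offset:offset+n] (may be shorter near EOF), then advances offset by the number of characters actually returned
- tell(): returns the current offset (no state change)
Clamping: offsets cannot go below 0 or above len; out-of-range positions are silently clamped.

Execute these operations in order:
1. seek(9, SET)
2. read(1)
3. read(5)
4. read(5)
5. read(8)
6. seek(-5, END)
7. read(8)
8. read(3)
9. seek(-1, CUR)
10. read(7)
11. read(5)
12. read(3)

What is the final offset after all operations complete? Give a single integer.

After 1 (seek(9, SET)): offset=9
After 2 (read(1)): returned '8', offset=10
After 3 (read(5)): returned '9USGT', offset=15
After 4 (read(5)): returned '7EWJF', offset=20
After 5 (read(8)): returned 'N3R', offset=23
After 6 (seek(-5, END)): offset=18
After 7 (read(8)): returned 'JFN3R', offset=23
After 8 (read(3)): returned '', offset=23
After 9 (seek(-1, CUR)): offset=22
After 10 (read(7)): returned 'R', offset=23
After 11 (read(5)): returned '', offset=23
After 12 (read(3)): returned '', offset=23

Answer: 23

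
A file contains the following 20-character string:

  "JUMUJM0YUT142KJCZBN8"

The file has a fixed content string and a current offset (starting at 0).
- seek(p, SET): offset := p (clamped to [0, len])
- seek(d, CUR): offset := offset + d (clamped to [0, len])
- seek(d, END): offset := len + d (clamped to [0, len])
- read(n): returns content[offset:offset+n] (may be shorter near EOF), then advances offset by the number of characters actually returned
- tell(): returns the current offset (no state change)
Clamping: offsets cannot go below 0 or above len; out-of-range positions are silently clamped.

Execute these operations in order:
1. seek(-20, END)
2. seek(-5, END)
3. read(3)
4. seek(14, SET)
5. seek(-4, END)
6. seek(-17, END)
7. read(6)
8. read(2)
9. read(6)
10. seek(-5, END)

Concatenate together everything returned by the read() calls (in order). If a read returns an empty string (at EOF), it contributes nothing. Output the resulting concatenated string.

After 1 (seek(-20, END)): offset=0
After 2 (seek(-5, END)): offset=15
After 3 (read(3)): returned 'CZB', offset=18
After 4 (seek(14, SET)): offset=14
After 5 (seek(-4, END)): offset=16
After 6 (seek(-17, END)): offset=3
After 7 (read(6)): returned 'UJM0YU', offset=9
After 8 (read(2)): returned 'T1', offset=11
After 9 (read(6)): returned '42KJCZ', offset=17
After 10 (seek(-5, END)): offset=15

Answer: CZBUJM0YUT142KJCZ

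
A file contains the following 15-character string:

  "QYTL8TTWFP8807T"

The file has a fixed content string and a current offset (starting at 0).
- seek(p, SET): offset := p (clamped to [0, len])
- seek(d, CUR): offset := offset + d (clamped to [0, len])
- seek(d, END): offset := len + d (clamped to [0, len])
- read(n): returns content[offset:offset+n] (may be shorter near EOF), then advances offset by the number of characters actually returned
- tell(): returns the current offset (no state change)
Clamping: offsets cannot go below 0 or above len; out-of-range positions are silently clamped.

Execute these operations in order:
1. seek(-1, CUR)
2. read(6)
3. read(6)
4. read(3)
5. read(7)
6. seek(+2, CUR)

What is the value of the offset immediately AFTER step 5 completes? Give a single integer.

Answer: 15

Derivation:
After 1 (seek(-1, CUR)): offset=0
After 2 (read(6)): returned 'QYTL8T', offset=6
After 3 (read(6)): returned 'TWFP88', offset=12
After 4 (read(3)): returned '07T', offset=15
After 5 (read(7)): returned '', offset=15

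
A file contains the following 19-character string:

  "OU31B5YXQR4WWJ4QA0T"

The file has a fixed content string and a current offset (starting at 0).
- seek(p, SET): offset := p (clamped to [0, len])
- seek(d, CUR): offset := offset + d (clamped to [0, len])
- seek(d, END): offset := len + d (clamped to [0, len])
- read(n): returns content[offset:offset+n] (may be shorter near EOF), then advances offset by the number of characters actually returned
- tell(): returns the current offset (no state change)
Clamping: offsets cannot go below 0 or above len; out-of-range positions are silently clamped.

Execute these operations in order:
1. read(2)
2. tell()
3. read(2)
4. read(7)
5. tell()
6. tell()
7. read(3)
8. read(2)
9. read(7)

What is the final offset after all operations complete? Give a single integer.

Answer: 19

Derivation:
After 1 (read(2)): returned 'OU', offset=2
After 2 (tell()): offset=2
After 3 (read(2)): returned '31', offset=4
After 4 (read(7)): returned 'B5YXQR4', offset=11
After 5 (tell()): offset=11
After 6 (tell()): offset=11
After 7 (read(3)): returned 'WWJ', offset=14
After 8 (read(2)): returned '4Q', offset=16
After 9 (read(7)): returned 'A0T', offset=19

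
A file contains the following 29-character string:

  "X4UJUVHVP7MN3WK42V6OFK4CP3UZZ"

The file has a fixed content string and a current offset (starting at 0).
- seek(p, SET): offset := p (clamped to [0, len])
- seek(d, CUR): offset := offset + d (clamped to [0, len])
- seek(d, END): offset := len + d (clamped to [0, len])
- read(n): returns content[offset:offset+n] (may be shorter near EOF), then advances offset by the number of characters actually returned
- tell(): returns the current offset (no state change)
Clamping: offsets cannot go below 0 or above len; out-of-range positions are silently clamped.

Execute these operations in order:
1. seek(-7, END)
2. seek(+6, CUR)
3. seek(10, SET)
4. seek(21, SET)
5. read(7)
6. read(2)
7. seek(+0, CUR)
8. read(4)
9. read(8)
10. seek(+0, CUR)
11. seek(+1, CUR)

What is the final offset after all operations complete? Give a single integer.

After 1 (seek(-7, END)): offset=22
After 2 (seek(+6, CUR)): offset=28
After 3 (seek(10, SET)): offset=10
After 4 (seek(21, SET)): offset=21
After 5 (read(7)): returned 'K4CP3UZ', offset=28
After 6 (read(2)): returned 'Z', offset=29
After 7 (seek(+0, CUR)): offset=29
After 8 (read(4)): returned '', offset=29
After 9 (read(8)): returned '', offset=29
After 10 (seek(+0, CUR)): offset=29
After 11 (seek(+1, CUR)): offset=29

Answer: 29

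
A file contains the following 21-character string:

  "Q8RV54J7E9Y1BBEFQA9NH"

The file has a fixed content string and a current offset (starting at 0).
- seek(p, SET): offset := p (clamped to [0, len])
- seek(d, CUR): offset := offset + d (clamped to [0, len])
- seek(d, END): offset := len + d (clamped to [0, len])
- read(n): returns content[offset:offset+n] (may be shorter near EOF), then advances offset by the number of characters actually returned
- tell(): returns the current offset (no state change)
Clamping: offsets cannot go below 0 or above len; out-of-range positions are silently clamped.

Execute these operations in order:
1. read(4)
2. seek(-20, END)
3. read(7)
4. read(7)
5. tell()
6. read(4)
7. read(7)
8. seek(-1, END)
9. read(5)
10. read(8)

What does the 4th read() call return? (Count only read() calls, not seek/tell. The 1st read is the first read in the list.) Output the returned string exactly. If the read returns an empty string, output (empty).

After 1 (read(4)): returned 'Q8RV', offset=4
After 2 (seek(-20, END)): offset=1
After 3 (read(7)): returned '8RV54J7', offset=8
After 4 (read(7)): returned 'E9Y1BBE', offset=15
After 5 (tell()): offset=15
After 6 (read(4)): returned 'FQA9', offset=19
After 7 (read(7)): returned 'NH', offset=21
After 8 (seek(-1, END)): offset=20
After 9 (read(5)): returned 'H', offset=21
After 10 (read(8)): returned '', offset=21

Answer: FQA9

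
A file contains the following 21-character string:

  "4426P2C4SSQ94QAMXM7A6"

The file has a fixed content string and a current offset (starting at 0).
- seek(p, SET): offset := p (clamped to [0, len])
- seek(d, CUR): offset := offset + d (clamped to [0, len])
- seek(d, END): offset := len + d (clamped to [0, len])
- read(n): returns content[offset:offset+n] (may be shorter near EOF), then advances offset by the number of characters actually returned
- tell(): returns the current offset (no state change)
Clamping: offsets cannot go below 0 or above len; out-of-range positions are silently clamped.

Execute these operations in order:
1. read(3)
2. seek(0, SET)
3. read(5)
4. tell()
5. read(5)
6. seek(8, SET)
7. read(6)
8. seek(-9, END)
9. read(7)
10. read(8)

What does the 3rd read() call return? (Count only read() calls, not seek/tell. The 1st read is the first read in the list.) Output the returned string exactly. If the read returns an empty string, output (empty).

After 1 (read(3)): returned '442', offset=3
After 2 (seek(0, SET)): offset=0
After 3 (read(5)): returned '4426P', offset=5
After 4 (tell()): offset=5
After 5 (read(5)): returned '2C4SS', offset=10
After 6 (seek(8, SET)): offset=8
After 7 (read(6)): returned 'SSQ94Q', offset=14
After 8 (seek(-9, END)): offset=12
After 9 (read(7)): returned '4QAMXM7', offset=19
After 10 (read(8)): returned 'A6', offset=21

Answer: 2C4SS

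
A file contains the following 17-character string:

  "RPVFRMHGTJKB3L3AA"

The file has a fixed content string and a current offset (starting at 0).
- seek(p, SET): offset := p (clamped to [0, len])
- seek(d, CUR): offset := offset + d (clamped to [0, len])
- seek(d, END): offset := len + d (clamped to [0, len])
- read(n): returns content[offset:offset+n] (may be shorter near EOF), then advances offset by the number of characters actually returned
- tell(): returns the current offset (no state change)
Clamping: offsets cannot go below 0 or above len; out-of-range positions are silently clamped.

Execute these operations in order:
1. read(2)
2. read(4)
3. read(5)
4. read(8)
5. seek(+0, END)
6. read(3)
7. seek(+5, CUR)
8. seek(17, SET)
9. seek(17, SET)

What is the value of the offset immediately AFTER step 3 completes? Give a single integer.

Answer: 11

Derivation:
After 1 (read(2)): returned 'RP', offset=2
After 2 (read(4)): returned 'VFRM', offset=6
After 3 (read(5)): returned 'HGTJK', offset=11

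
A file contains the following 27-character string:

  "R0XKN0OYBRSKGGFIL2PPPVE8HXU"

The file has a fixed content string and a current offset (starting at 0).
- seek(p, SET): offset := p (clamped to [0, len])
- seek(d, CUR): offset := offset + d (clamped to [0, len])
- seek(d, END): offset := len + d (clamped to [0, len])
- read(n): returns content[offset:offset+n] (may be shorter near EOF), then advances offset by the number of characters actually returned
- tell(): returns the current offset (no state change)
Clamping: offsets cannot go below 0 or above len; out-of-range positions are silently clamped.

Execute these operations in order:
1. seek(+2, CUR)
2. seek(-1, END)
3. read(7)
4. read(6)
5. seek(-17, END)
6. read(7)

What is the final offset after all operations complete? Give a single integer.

After 1 (seek(+2, CUR)): offset=2
After 2 (seek(-1, END)): offset=26
After 3 (read(7)): returned 'U', offset=27
After 4 (read(6)): returned '', offset=27
After 5 (seek(-17, END)): offset=10
After 6 (read(7)): returned 'SKGGFIL', offset=17

Answer: 17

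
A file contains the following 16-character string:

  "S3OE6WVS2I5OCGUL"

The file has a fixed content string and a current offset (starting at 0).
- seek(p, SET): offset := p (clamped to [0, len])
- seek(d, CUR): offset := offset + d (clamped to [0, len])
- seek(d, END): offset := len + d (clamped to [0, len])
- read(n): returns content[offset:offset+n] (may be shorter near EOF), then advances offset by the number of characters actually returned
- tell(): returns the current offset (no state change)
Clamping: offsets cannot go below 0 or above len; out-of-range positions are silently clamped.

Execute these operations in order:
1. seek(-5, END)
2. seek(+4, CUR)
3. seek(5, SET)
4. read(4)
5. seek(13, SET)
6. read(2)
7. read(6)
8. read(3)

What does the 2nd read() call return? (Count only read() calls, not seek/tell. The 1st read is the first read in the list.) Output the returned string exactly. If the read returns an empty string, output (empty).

Answer: GU

Derivation:
After 1 (seek(-5, END)): offset=11
After 2 (seek(+4, CUR)): offset=15
After 3 (seek(5, SET)): offset=5
After 4 (read(4)): returned 'WVS2', offset=9
After 5 (seek(13, SET)): offset=13
After 6 (read(2)): returned 'GU', offset=15
After 7 (read(6)): returned 'L', offset=16
After 8 (read(3)): returned '', offset=16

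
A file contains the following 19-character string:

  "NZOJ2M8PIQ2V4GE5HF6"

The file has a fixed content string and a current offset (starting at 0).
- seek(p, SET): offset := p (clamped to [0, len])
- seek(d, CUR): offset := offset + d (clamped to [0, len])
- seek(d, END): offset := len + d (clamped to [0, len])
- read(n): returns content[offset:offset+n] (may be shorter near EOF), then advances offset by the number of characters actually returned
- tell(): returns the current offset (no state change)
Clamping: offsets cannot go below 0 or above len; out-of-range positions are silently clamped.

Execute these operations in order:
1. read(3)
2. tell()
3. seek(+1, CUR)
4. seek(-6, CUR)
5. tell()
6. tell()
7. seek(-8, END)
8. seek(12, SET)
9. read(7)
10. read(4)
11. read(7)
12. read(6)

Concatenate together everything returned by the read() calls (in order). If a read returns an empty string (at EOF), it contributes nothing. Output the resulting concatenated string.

After 1 (read(3)): returned 'NZO', offset=3
After 2 (tell()): offset=3
After 3 (seek(+1, CUR)): offset=4
After 4 (seek(-6, CUR)): offset=0
After 5 (tell()): offset=0
After 6 (tell()): offset=0
After 7 (seek(-8, END)): offset=11
After 8 (seek(12, SET)): offset=12
After 9 (read(7)): returned '4GE5HF6', offset=19
After 10 (read(4)): returned '', offset=19
After 11 (read(7)): returned '', offset=19
After 12 (read(6)): returned '', offset=19

Answer: NZO4GE5HF6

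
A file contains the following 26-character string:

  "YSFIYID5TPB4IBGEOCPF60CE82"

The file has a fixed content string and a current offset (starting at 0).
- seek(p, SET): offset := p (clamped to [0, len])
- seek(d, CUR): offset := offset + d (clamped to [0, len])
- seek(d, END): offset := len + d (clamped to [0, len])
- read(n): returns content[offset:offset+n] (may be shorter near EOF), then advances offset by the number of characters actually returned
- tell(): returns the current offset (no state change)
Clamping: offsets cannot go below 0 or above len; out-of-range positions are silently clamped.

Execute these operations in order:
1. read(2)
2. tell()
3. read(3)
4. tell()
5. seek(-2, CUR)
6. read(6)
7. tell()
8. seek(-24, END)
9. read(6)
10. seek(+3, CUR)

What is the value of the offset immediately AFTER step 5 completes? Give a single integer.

Answer: 3

Derivation:
After 1 (read(2)): returned 'YS', offset=2
After 2 (tell()): offset=2
After 3 (read(3)): returned 'FIY', offset=5
After 4 (tell()): offset=5
After 5 (seek(-2, CUR)): offset=3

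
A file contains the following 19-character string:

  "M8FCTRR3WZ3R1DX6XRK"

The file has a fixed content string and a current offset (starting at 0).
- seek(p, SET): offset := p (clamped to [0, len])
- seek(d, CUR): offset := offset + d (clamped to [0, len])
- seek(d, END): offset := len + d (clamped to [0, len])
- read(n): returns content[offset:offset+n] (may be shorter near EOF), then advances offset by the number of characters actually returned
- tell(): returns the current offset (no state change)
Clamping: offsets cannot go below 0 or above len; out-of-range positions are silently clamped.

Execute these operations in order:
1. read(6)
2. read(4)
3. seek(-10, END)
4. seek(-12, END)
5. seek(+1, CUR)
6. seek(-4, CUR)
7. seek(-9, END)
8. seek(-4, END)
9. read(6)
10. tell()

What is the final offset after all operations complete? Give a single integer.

After 1 (read(6)): returned 'M8FCTR', offset=6
After 2 (read(4)): returned 'R3WZ', offset=10
After 3 (seek(-10, END)): offset=9
After 4 (seek(-12, END)): offset=7
After 5 (seek(+1, CUR)): offset=8
After 6 (seek(-4, CUR)): offset=4
After 7 (seek(-9, END)): offset=10
After 8 (seek(-4, END)): offset=15
After 9 (read(6)): returned '6XRK', offset=19
After 10 (tell()): offset=19

Answer: 19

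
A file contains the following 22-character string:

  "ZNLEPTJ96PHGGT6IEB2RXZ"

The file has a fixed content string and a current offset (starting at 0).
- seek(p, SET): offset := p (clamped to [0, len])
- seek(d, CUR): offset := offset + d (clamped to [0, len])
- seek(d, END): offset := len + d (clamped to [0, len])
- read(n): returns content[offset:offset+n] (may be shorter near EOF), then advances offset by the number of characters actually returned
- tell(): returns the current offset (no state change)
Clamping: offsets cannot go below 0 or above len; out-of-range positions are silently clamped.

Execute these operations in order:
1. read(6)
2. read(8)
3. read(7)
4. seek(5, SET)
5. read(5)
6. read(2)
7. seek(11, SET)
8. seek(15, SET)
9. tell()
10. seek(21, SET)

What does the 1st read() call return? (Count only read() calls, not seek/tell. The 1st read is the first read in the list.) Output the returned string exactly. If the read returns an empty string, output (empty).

After 1 (read(6)): returned 'ZNLEPT', offset=6
After 2 (read(8)): returned 'J96PHGGT', offset=14
After 3 (read(7)): returned '6IEB2RX', offset=21
After 4 (seek(5, SET)): offset=5
After 5 (read(5)): returned 'TJ96P', offset=10
After 6 (read(2)): returned 'HG', offset=12
After 7 (seek(11, SET)): offset=11
After 8 (seek(15, SET)): offset=15
After 9 (tell()): offset=15
After 10 (seek(21, SET)): offset=21

Answer: ZNLEPT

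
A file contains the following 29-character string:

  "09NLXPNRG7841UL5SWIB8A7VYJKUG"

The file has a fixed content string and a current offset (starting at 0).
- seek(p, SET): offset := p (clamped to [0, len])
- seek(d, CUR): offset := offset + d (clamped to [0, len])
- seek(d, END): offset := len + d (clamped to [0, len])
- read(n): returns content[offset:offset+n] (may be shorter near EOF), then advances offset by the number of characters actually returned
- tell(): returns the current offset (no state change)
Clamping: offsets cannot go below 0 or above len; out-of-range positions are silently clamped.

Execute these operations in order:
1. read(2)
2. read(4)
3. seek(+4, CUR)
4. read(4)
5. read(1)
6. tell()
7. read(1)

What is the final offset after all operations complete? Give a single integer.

Answer: 16

Derivation:
After 1 (read(2)): returned '09', offset=2
After 2 (read(4)): returned 'NLXP', offset=6
After 3 (seek(+4, CUR)): offset=10
After 4 (read(4)): returned '841U', offset=14
After 5 (read(1)): returned 'L', offset=15
After 6 (tell()): offset=15
After 7 (read(1)): returned '5', offset=16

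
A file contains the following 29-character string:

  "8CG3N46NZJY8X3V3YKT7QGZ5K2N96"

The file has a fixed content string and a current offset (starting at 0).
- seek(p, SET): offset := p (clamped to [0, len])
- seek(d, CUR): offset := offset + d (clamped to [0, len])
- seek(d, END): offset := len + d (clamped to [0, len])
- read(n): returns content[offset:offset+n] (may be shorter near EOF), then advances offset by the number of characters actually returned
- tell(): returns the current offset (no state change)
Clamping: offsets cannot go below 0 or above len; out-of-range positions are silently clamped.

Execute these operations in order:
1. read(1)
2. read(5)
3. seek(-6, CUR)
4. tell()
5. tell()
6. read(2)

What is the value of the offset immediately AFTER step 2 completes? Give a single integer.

After 1 (read(1)): returned '8', offset=1
After 2 (read(5)): returned 'CG3N4', offset=6

Answer: 6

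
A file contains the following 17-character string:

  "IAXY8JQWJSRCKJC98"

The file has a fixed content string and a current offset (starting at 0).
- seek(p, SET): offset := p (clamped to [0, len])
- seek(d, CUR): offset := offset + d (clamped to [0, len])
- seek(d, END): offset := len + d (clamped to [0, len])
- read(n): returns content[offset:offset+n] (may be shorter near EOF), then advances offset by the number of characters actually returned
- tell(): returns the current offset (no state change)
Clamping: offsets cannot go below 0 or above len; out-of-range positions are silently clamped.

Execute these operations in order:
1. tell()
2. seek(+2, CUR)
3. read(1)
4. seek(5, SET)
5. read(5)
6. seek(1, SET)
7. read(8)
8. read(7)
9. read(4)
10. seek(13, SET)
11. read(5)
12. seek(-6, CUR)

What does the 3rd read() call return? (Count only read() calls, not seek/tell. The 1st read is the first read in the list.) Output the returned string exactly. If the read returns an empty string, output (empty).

Answer: AXY8JQWJ

Derivation:
After 1 (tell()): offset=0
After 2 (seek(+2, CUR)): offset=2
After 3 (read(1)): returned 'X', offset=3
After 4 (seek(5, SET)): offset=5
After 5 (read(5)): returned 'JQWJS', offset=10
After 6 (seek(1, SET)): offset=1
After 7 (read(8)): returned 'AXY8JQWJ', offset=9
After 8 (read(7)): returned 'SRCKJC9', offset=16
After 9 (read(4)): returned '8', offset=17
After 10 (seek(13, SET)): offset=13
After 11 (read(5)): returned 'JC98', offset=17
After 12 (seek(-6, CUR)): offset=11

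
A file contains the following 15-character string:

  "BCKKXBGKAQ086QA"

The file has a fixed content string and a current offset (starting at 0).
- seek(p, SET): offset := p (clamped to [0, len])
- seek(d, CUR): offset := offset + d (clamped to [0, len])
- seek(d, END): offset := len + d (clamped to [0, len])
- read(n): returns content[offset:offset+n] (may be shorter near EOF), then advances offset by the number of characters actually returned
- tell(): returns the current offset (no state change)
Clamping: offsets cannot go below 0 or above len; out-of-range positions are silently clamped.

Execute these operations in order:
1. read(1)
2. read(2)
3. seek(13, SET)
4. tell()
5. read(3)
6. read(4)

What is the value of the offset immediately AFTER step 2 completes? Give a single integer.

Answer: 3

Derivation:
After 1 (read(1)): returned 'B', offset=1
After 2 (read(2)): returned 'CK', offset=3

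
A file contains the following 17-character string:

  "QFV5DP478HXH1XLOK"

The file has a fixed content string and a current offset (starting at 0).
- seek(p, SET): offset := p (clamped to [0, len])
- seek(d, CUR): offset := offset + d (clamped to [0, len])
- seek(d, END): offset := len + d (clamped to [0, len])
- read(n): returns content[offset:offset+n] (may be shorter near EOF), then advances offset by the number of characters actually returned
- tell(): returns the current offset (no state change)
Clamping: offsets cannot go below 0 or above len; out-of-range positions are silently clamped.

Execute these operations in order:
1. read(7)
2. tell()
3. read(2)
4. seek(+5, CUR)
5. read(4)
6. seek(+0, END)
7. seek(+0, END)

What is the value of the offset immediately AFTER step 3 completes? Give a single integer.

After 1 (read(7)): returned 'QFV5DP4', offset=7
After 2 (tell()): offset=7
After 3 (read(2)): returned '78', offset=9

Answer: 9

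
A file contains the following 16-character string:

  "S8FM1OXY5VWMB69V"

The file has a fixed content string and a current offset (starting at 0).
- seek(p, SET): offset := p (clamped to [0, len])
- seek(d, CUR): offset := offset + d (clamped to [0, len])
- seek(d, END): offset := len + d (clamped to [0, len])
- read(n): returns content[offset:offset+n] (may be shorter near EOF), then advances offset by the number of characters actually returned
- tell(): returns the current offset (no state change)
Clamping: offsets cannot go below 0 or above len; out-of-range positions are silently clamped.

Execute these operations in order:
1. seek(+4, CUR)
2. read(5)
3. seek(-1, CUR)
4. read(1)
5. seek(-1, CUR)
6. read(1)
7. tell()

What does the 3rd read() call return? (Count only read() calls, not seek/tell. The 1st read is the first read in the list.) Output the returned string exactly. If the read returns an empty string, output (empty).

After 1 (seek(+4, CUR)): offset=4
After 2 (read(5)): returned '1OXY5', offset=9
After 3 (seek(-1, CUR)): offset=8
After 4 (read(1)): returned '5', offset=9
After 5 (seek(-1, CUR)): offset=8
After 6 (read(1)): returned '5', offset=9
After 7 (tell()): offset=9

Answer: 5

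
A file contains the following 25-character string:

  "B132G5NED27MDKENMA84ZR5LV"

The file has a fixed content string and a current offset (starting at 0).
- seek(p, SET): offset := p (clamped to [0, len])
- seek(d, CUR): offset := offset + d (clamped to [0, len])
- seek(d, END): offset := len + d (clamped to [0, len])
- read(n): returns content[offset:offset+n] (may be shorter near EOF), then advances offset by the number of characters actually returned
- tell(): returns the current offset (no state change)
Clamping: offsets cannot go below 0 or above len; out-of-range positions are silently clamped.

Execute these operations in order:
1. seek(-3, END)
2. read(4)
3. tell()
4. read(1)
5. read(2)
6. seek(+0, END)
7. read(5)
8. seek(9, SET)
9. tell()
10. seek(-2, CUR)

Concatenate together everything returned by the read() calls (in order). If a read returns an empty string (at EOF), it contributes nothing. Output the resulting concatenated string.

After 1 (seek(-3, END)): offset=22
After 2 (read(4)): returned '5LV', offset=25
After 3 (tell()): offset=25
After 4 (read(1)): returned '', offset=25
After 5 (read(2)): returned '', offset=25
After 6 (seek(+0, END)): offset=25
After 7 (read(5)): returned '', offset=25
After 8 (seek(9, SET)): offset=9
After 9 (tell()): offset=9
After 10 (seek(-2, CUR)): offset=7

Answer: 5LV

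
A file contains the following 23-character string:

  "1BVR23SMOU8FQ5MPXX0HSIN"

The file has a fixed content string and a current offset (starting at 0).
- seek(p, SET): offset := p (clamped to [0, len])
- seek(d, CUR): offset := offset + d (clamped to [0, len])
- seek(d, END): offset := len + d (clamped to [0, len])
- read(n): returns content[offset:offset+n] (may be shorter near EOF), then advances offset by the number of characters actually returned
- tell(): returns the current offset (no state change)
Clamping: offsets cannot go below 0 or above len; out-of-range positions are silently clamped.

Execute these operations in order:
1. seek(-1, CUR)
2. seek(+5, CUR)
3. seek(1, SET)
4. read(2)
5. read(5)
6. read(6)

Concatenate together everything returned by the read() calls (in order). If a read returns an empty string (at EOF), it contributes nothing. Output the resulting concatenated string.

Answer: BVR23SMOU8FQ5

Derivation:
After 1 (seek(-1, CUR)): offset=0
After 2 (seek(+5, CUR)): offset=5
After 3 (seek(1, SET)): offset=1
After 4 (read(2)): returned 'BV', offset=3
After 5 (read(5)): returned 'R23SM', offset=8
After 6 (read(6)): returned 'OU8FQ5', offset=14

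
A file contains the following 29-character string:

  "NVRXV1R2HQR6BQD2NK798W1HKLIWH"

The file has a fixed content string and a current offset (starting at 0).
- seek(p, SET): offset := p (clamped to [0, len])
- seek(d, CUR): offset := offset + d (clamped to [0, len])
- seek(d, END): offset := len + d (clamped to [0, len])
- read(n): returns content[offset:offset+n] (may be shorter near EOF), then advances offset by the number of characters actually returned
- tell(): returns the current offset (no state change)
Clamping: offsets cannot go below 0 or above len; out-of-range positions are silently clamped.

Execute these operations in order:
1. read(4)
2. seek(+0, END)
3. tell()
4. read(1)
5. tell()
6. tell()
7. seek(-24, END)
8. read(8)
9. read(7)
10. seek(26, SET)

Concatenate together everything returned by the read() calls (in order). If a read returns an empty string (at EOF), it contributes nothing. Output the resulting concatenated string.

Answer: NVRX1R2HQR6BQD2NK79

Derivation:
After 1 (read(4)): returned 'NVRX', offset=4
After 2 (seek(+0, END)): offset=29
After 3 (tell()): offset=29
After 4 (read(1)): returned '', offset=29
After 5 (tell()): offset=29
After 6 (tell()): offset=29
After 7 (seek(-24, END)): offset=5
After 8 (read(8)): returned '1R2HQR6B', offset=13
After 9 (read(7)): returned 'QD2NK79', offset=20
After 10 (seek(26, SET)): offset=26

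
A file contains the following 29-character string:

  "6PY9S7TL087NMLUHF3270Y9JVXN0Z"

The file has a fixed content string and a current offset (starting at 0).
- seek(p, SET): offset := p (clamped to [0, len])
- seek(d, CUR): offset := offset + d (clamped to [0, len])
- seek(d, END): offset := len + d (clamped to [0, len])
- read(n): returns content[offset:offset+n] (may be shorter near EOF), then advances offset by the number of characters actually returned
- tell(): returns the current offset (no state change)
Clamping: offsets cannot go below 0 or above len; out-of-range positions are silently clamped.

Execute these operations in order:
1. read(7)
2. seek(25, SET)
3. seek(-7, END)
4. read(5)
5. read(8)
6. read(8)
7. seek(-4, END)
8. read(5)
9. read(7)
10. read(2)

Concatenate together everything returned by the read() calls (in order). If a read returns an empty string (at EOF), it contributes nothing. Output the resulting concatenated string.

Answer: 6PY9S7T9JVXN0ZXN0Z

Derivation:
After 1 (read(7)): returned '6PY9S7T', offset=7
After 2 (seek(25, SET)): offset=25
After 3 (seek(-7, END)): offset=22
After 4 (read(5)): returned '9JVXN', offset=27
After 5 (read(8)): returned '0Z', offset=29
After 6 (read(8)): returned '', offset=29
After 7 (seek(-4, END)): offset=25
After 8 (read(5)): returned 'XN0Z', offset=29
After 9 (read(7)): returned '', offset=29
After 10 (read(2)): returned '', offset=29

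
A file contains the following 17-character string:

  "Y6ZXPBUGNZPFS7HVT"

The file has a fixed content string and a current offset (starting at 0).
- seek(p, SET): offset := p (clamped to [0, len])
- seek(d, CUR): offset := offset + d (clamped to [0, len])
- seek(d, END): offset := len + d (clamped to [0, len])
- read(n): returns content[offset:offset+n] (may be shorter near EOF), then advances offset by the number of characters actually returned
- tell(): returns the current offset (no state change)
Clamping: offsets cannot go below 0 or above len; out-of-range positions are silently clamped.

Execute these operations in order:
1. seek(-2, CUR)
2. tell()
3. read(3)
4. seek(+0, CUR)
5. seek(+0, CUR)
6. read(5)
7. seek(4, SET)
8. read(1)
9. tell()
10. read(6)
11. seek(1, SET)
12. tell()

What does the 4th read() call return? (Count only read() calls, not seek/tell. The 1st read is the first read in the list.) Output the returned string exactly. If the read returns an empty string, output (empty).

Answer: BUGNZP

Derivation:
After 1 (seek(-2, CUR)): offset=0
After 2 (tell()): offset=0
After 3 (read(3)): returned 'Y6Z', offset=3
After 4 (seek(+0, CUR)): offset=3
After 5 (seek(+0, CUR)): offset=3
After 6 (read(5)): returned 'XPBUG', offset=8
After 7 (seek(4, SET)): offset=4
After 8 (read(1)): returned 'P', offset=5
After 9 (tell()): offset=5
After 10 (read(6)): returned 'BUGNZP', offset=11
After 11 (seek(1, SET)): offset=1
After 12 (tell()): offset=1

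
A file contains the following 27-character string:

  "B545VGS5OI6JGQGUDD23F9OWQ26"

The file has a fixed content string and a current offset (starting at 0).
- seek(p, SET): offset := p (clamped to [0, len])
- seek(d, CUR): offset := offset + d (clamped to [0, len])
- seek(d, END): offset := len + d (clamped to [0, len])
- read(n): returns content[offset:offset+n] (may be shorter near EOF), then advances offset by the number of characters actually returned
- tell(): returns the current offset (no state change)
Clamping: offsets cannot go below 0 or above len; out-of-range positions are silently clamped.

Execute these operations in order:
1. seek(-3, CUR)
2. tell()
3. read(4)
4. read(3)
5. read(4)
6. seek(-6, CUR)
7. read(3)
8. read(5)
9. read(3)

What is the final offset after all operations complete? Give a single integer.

After 1 (seek(-3, CUR)): offset=0
After 2 (tell()): offset=0
After 3 (read(4)): returned 'B545', offset=4
After 4 (read(3)): returned 'VGS', offset=7
After 5 (read(4)): returned '5OI6', offset=11
After 6 (seek(-6, CUR)): offset=5
After 7 (read(3)): returned 'GS5', offset=8
After 8 (read(5)): returned 'OI6JG', offset=13
After 9 (read(3)): returned 'QGU', offset=16

Answer: 16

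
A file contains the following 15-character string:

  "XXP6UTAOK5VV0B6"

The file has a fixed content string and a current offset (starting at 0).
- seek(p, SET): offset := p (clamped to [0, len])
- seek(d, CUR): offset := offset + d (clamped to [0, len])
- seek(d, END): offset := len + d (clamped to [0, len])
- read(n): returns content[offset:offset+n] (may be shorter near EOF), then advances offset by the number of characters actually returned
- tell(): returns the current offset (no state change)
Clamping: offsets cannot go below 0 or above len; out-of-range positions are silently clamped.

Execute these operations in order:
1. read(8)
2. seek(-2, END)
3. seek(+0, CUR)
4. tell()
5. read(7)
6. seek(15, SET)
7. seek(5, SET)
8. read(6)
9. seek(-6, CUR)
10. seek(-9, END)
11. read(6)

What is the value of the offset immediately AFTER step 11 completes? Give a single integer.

Answer: 12

Derivation:
After 1 (read(8)): returned 'XXP6UTAO', offset=8
After 2 (seek(-2, END)): offset=13
After 3 (seek(+0, CUR)): offset=13
After 4 (tell()): offset=13
After 5 (read(7)): returned 'B6', offset=15
After 6 (seek(15, SET)): offset=15
After 7 (seek(5, SET)): offset=5
After 8 (read(6)): returned 'TAOK5V', offset=11
After 9 (seek(-6, CUR)): offset=5
After 10 (seek(-9, END)): offset=6
After 11 (read(6)): returned 'AOK5VV', offset=12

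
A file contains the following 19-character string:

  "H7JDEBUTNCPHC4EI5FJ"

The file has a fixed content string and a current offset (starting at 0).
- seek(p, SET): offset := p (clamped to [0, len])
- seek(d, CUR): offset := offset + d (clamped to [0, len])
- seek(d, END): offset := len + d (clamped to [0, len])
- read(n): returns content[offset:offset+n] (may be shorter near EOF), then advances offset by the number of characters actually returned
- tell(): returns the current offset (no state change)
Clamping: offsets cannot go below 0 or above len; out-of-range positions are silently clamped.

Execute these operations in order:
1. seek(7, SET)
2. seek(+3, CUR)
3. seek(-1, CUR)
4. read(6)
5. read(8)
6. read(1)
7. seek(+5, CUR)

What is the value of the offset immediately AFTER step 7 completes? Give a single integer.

Answer: 19

Derivation:
After 1 (seek(7, SET)): offset=7
After 2 (seek(+3, CUR)): offset=10
After 3 (seek(-1, CUR)): offset=9
After 4 (read(6)): returned 'CPHC4E', offset=15
After 5 (read(8)): returned 'I5FJ', offset=19
After 6 (read(1)): returned '', offset=19
After 7 (seek(+5, CUR)): offset=19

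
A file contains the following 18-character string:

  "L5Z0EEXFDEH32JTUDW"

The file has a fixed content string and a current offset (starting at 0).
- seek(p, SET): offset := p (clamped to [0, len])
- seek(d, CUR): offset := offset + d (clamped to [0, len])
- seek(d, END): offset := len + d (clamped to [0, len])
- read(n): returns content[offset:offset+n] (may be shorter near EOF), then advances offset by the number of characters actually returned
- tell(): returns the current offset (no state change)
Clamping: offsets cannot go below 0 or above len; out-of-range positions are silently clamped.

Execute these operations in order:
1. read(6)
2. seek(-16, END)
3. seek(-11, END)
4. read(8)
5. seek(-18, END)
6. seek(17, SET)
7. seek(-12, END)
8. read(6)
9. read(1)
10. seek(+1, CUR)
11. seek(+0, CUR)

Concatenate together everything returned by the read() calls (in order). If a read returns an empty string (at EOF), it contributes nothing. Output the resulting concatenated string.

After 1 (read(6)): returned 'L5Z0EE', offset=6
After 2 (seek(-16, END)): offset=2
After 3 (seek(-11, END)): offset=7
After 4 (read(8)): returned 'FDEH32JT', offset=15
After 5 (seek(-18, END)): offset=0
After 6 (seek(17, SET)): offset=17
After 7 (seek(-12, END)): offset=6
After 8 (read(6)): returned 'XFDEH3', offset=12
After 9 (read(1)): returned '2', offset=13
After 10 (seek(+1, CUR)): offset=14
After 11 (seek(+0, CUR)): offset=14

Answer: L5Z0EEFDEH32JTXFDEH32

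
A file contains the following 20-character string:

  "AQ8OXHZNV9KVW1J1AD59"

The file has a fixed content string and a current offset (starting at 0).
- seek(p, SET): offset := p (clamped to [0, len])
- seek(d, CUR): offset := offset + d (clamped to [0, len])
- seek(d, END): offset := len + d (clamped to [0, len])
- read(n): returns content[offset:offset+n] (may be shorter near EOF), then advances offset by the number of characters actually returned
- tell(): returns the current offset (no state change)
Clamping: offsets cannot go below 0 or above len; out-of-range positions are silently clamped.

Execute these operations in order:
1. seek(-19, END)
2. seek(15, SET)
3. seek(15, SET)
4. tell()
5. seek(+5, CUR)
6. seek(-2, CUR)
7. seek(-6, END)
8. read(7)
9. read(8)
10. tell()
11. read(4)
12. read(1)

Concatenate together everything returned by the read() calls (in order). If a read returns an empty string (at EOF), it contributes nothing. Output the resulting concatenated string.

Answer: J1AD59

Derivation:
After 1 (seek(-19, END)): offset=1
After 2 (seek(15, SET)): offset=15
After 3 (seek(15, SET)): offset=15
After 4 (tell()): offset=15
After 5 (seek(+5, CUR)): offset=20
After 6 (seek(-2, CUR)): offset=18
After 7 (seek(-6, END)): offset=14
After 8 (read(7)): returned 'J1AD59', offset=20
After 9 (read(8)): returned '', offset=20
After 10 (tell()): offset=20
After 11 (read(4)): returned '', offset=20
After 12 (read(1)): returned '', offset=20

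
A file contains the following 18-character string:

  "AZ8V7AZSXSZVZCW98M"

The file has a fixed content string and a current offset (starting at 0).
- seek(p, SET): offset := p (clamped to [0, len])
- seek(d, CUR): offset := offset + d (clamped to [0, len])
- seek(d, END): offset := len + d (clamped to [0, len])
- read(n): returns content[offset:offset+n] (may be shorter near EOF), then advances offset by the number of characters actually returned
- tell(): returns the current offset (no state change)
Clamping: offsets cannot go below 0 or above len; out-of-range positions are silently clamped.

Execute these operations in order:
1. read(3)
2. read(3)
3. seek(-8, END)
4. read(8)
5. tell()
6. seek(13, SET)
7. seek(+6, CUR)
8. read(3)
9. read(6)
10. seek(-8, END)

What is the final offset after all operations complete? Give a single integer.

After 1 (read(3)): returned 'AZ8', offset=3
After 2 (read(3)): returned 'V7A', offset=6
After 3 (seek(-8, END)): offset=10
After 4 (read(8)): returned 'ZVZCW98M', offset=18
After 5 (tell()): offset=18
After 6 (seek(13, SET)): offset=13
After 7 (seek(+6, CUR)): offset=18
After 8 (read(3)): returned '', offset=18
After 9 (read(6)): returned '', offset=18
After 10 (seek(-8, END)): offset=10

Answer: 10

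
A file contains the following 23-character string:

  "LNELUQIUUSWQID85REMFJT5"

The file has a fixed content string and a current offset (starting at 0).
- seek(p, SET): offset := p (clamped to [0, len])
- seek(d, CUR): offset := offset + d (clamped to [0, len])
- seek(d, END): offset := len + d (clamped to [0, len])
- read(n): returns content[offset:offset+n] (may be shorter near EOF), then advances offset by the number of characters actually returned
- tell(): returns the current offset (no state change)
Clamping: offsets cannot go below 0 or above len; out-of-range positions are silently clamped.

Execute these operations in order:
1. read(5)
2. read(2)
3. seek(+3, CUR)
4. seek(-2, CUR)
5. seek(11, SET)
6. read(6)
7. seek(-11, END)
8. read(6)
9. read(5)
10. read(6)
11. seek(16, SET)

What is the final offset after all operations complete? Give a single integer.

After 1 (read(5)): returned 'LNELU', offset=5
After 2 (read(2)): returned 'QI', offset=7
After 3 (seek(+3, CUR)): offset=10
After 4 (seek(-2, CUR)): offset=8
After 5 (seek(11, SET)): offset=11
After 6 (read(6)): returned 'QID85R', offset=17
After 7 (seek(-11, END)): offset=12
After 8 (read(6)): returned 'ID85RE', offset=18
After 9 (read(5)): returned 'MFJT5', offset=23
After 10 (read(6)): returned '', offset=23
After 11 (seek(16, SET)): offset=16

Answer: 16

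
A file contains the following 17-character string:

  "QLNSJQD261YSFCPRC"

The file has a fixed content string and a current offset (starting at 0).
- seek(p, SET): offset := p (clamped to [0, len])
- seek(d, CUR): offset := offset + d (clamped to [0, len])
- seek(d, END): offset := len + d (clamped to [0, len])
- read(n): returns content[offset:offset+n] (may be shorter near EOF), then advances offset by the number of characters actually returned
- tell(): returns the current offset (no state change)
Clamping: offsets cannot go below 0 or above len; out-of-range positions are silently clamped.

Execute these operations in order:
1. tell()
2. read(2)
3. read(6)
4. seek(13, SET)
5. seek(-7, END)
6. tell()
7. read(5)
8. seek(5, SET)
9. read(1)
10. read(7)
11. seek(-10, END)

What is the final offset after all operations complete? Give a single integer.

After 1 (tell()): offset=0
After 2 (read(2)): returned 'QL', offset=2
After 3 (read(6)): returned 'NSJQD2', offset=8
After 4 (seek(13, SET)): offset=13
After 5 (seek(-7, END)): offset=10
After 6 (tell()): offset=10
After 7 (read(5)): returned 'YSFCP', offset=15
After 8 (seek(5, SET)): offset=5
After 9 (read(1)): returned 'Q', offset=6
After 10 (read(7)): returned 'D261YSF', offset=13
After 11 (seek(-10, END)): offset=7

Answer: 7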